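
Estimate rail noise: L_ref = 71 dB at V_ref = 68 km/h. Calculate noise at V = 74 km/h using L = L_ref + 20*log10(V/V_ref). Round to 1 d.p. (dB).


V/V_ref = 74 / 68 = 1.088235
log10(1.088235) = 0.036723
20 * 0.036723 = 0.7345
L = 71 + 0.7345 = 71.7 dB

71.7


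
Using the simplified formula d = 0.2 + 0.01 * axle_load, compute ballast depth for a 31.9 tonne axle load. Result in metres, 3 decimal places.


d = 0.2 + 0.01 * 31.9
d = 0.2 + 0.319
d = 0.519 m

0.519


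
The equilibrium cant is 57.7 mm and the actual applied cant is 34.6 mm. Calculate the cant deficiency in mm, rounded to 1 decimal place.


Cant deficiency = equilibrium cant - actual cant
CD = 57.7 - 34.6
CD = 23.1 mm

23.1


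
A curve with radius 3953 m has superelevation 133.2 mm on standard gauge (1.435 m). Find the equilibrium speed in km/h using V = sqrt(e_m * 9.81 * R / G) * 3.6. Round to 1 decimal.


Convert cant: e = 133.2 mm = 0.1332 m
V_ms = sqrt(0.1332 * 9.81 * 3953 / 1.435)
V_ms = sqrt(3599.549461) = 59.9962 m/s
V = 59.9962 * 3.6 = 216.0 km/h

216.0


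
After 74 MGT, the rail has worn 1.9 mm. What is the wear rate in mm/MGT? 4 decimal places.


Wear rate = total wear / cumulative tonnage
Rate = 1.9 / 74
Rate = 0.0257 mm/MGT

0.0257


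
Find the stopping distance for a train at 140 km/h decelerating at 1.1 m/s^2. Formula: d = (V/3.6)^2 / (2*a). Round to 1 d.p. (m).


Convert speed: V = 140 / 3.6 = 38.8889 m/s
V^2 = 1512.3457
d = 1512.3457 / (2 * 1.1)
d = 1512.3457 / 2.2
d = 687.4 m

687.4


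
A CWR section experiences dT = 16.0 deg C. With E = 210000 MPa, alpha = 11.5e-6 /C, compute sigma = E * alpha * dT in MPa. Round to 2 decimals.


sigma = E * alpha * dT
sigma = 210000 * 11.5e-6 * 16.0
sigma = 2.415 * 16.0
sigma = 38.64 MPa

38.64


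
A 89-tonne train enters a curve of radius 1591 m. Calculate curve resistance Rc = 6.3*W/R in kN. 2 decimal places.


Rc = 6.3 * W / R
Rc = 6.3 * 89 / 1591
Rc = 560.7 / 1591
Rc = 0.35 kN

0.35


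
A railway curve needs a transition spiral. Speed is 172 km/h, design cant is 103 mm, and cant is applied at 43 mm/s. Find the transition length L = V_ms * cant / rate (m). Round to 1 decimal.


Convert speed: V = 172 / 3.6 = 47.7778 m/s
L = 47.7778 * 103 / 43
L = 4921.1111 / 43
L = 114.4 m

114.4


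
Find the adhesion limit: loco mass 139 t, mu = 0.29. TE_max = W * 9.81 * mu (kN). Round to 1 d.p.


TE_max = W * g * mu
TE_max = 139 * 9.81 * 0.29
TE_max = 1363.59 * 0.29
TE_max = 395.4 kN

395.4


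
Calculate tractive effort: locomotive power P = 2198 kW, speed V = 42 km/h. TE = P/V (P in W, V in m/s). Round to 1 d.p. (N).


Convert: P = 2198 kW = 2198000 W
V = 42 / 3.6 = 11.6667 m/s
TE = 2198000 / 11.6667
TE = 188400.0 N

188400.0


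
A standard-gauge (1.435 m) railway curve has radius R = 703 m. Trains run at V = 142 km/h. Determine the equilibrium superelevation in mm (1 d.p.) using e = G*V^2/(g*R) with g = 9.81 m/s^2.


Convert speed: V = 142 / 3.6 = 39.4444 m/s
Apply formula: e = 1.435 * 39.4444^2 / (9.81 * 703)
e = 1.435 * 1555.8642 / 6896.43
e = 0.323742 m = 323.7 mm

323.7


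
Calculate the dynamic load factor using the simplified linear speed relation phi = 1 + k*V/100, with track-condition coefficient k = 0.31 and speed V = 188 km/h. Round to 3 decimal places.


phi = 1 + k * V / 100
phi = 1 + 0.31 * 188 / 100
phi = 1 + 0.5828
phi = 1.583

1.583


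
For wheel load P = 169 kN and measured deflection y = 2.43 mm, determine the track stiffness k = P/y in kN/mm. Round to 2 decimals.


Track stiffness k = P / y
k = 169 / 2.43
k = 69.55 kN/mm

69.55


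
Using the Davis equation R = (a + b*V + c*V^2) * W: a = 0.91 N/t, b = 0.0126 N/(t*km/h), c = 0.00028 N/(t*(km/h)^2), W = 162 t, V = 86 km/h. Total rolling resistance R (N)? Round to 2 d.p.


b*V = 0.0126 * 86 = 1.0836
c*V^2 = 0.00028 * 7396 = 2.07088
R_per_t = 0.91 + 1.0836 + 2.07088 = 4.06448 N/t
R_total = 4.06448 * 162 = 658.45 N

658.45


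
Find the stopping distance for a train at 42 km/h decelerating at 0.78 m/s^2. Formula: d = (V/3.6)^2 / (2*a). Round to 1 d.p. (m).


Convert speed: V = 42 / 3.6 = 11.6667 m/s
V^2 = 136.1111
d = 136.1111 / (2 * 0.78)
d = 136.1111 / 1.56
d = 87.3 m

87.3


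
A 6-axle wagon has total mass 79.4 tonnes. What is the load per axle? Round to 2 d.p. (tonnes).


Load per axle = total weight / number of axles
Load = 79.4 / 6
Load = 13.23 tonnes

13.23


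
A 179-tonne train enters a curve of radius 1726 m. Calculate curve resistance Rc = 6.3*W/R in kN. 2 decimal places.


Rc = 6.3 * W / R
Rc = 6.3 * 179 / 1726
Rc = 1127.7 / 1726
Rc = 0.65 kN

0.65


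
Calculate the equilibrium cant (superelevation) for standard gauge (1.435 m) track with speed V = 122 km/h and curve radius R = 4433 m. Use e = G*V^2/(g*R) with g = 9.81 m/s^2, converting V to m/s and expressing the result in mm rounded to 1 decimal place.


Convert speed: V = 122 / 3.6 = 33.8889 m/s
Apply formula: e = 1.435 * 33.8889^2 / (9.81 * 4433)
e = 1.435 * 1148.4568 / 43487.73
e = 0.037897 m = 37.9 mm

37.9


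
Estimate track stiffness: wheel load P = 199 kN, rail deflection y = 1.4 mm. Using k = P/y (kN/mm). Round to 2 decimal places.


Track stiffness k = P / y
k = 199 / 1.4
k = 142.14 kN/mm

142.14


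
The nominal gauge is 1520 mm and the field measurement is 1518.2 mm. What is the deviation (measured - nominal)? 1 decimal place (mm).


Deviation = measured - nominal
Deviation = 1518.2 - 1520
Deviation = -1.8 mm

-1.8


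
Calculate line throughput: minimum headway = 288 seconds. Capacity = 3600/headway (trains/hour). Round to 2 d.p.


Capacity = 3600 / headway
Capacity = 3600 / 288
Capacity = 12.50 trains/hour

12.50


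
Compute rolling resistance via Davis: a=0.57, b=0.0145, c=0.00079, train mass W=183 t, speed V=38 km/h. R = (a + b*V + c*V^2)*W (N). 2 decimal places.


b*V = 0.0145 * 38 = 0.551
c*V^2 = 0.00079 * 1444 = 1.14076
R_per_t = 0.57 + 0.551 + 1.14076 = 2.26176 N/t
R_total = 2.26176 * 183 = 413.90 N

413.90


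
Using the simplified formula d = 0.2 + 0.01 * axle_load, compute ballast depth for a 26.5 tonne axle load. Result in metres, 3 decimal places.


d = 0.2 + 0.01 * 26.5
d = 0.2 + 0.265
d = 0.465 m

0.465


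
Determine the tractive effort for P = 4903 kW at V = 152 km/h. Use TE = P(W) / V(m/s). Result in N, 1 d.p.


Convert: P = 4903 kW = 4903000 W
V = 152 / 3.6 = 42.2222 m/s
TE = 4903000 / 42.2222
TE = 116123.7 N

116123.7


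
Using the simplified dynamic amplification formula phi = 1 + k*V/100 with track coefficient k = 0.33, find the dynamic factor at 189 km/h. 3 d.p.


phi = 1 + k * V / 100
phi = 1 + 0.33 * 189 / 100
phi = 1 + 0.6237
phi = 1.624

1.624


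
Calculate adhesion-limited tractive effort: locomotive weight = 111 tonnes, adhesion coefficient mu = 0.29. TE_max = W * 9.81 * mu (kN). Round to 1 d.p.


TE_max = W * g * mu
TE_max = 111 * 9.81 * 0.29
TE_max = 1088.91 * 0.29
TE_max = 315.8 kN

315.8


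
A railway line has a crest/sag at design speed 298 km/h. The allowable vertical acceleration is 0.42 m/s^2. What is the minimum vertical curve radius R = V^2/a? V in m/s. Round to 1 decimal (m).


Convert speed: V = 298 / 3.6 = 82.7778 m/s
V^2 = 6852.1605 m^2/s^2
R_v = 6852.1605 / 0.42
R_v = 16314.7 m

16314.7


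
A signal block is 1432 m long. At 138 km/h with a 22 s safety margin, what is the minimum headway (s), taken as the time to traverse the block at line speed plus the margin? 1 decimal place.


V = 138 / 3.6 = 38.3333 m/s
Block traversal time = 1432 / 38.3333 = 37.3565 s
Headway = 37.3565 + 22
Headway = 59.4 s

59.4


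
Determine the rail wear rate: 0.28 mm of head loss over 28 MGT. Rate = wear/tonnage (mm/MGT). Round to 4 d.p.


Wear rate = total wear / cumulative tonnage
Rate = 0.28 / 28
Rate = 0.0100 mm/MGT

0.0100


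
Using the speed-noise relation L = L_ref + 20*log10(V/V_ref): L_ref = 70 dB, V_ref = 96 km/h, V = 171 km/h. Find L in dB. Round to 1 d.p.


V/V_ref = 171 / 96 = 1.78125
log10(1.78125) = 0.250725
20 * 0.250725 = 5.0145
L = 70 + 5.0145 = 75.0 dB

75.0


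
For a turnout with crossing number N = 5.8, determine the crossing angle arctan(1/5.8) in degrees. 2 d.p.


1/N = 1/5.8 = 0.172414
angle = arctan(0.172414) = 0.170735 rad
angle = 0.170735 * 180/pi = 9.78 degrees

9.78


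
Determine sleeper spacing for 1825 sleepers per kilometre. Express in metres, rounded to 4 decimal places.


Spacing = 1000 m / number of sleepers
Spacing = 1000 / 1825
Spacing = 0.5479 m

0.5479


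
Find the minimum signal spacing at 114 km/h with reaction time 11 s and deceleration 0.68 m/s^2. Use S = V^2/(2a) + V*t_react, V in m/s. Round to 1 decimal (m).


V = 114 / 3.6 = 31.6667 m/s
Braking distance = 31.6667^2 / (2*0.68) = 737.3366 m
Sighting distance = 31.6667 * 11 = 348.3333 m
S = 737.3366 + 348.3333 = 1085.7 m

1085.7


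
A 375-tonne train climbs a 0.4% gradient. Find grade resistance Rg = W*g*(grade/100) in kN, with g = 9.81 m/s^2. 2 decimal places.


Rg = W * 9.81 * grade / 100
Rg = 375 * 9.81 * 0.4 / 100
Rg = 3678.75 * 0.004
Rg = 14.72 kN

14.72


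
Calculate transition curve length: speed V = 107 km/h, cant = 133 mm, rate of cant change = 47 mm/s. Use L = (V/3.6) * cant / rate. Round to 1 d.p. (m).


Convert speed: V = 107 / 3.6 = 29.7222 m/s
L = 29.7222 * 133 / 47
L = 3953.0556 / 47
L = 84.1 m

84.1


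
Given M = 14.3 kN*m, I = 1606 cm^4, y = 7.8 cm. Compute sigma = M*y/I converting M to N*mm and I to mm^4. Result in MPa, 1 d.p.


Convert units:
M = 14.3 kN*m = 14300000 N*mm
y = 7.8 cm = 78 mm
I = 1606 cm^4 = 16060000 mm^4
sigma = 14300000 * 78 / 16060000
sigma = 69.5 MPa

69.5


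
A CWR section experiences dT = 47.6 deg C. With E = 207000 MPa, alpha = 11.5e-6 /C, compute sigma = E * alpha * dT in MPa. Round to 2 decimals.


sigma = E * alpha * dT
sigma = 207000 * 11.5e-6 * 47.6
sigma = 2.3805 * 47.6
sigma = 113.31 MPa

113.31


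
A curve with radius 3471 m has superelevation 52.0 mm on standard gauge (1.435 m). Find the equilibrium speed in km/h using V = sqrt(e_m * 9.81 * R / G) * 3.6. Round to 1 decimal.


Convert cant: e = 52.0 mm = 0.0520 m
V_ms = sqrt(0.0520 * 9.81 * 3471 / 1.435)
V_ms = sqrt(1233.886077) = 35.1267 m/s
V = 35.1267 * 3.6 = 126.5 km/h

126.5


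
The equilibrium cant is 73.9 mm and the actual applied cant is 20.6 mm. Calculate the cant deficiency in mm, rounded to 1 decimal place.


Cant deficiency = equilibrium cant - actual cant
CD = 73.9 - 20.6
CD = 53.3 mm

53.3


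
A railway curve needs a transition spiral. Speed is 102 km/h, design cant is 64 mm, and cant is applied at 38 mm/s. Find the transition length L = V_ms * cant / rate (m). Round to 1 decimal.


Convert speed: V = 102 / 3.6 = 28.3333 m/s
L = 28.3333 * 64 / 38
L = 1813.3333 / 38
L = 47.7 m

47.7


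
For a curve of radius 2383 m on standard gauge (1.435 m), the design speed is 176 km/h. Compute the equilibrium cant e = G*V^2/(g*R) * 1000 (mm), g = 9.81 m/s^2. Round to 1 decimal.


Convert speed: V = 176 / 3.6 = 48.8889 m/s
Apply formula: e = 1.435 * 48.8889^2 / (9.81 * 2383)
e = 1.435 * 2390.1235 / 23377.23
e = 0.146717 m = 146.7 mm

146.7


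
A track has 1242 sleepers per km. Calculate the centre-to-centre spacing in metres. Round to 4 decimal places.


Spacing = 1000 m / number of sleepers
Spacing = 1000 / 1242
Spacing = 0.8052 m

0.8052


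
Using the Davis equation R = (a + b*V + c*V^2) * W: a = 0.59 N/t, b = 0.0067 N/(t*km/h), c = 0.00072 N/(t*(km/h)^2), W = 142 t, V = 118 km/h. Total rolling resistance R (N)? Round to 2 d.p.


b*V = 0.0067 * 118 = 0.7906
c*V^2 = 0.00072 * 13924 = 10.02528
R_per_t = 0.59 + 0.7906 + 10.02528 = 11.40588 N/t
R_total = 11.40588 * 142 = 1619.63 N

1619.63


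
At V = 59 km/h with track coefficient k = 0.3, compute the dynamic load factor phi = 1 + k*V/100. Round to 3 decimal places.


phi = 1 + k * V / 100
phi = 1 + 0.3 * 59 / 100
phi = 1 + 0.177
phi = 1.177

1.177


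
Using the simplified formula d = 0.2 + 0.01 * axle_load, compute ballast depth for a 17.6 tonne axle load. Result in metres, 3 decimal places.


d = 0.2 + 0.01 * 17.6
d = 0.2 + 0.176
d = 0.376 m

0.376


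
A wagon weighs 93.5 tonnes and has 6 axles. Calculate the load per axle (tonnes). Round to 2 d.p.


Load per axle = total weight / number of axles
Load = 93.5 / 6
Load = 15.58 tonnes

15.58


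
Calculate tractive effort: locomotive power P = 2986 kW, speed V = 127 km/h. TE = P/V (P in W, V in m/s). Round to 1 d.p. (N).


Convert: P = 2986 kW = 2986000 W
V = 127 / 3.6 = 35.2778 m/s
TE = 2986000 / 35.2778
TE = 84642.5 N

84642.5


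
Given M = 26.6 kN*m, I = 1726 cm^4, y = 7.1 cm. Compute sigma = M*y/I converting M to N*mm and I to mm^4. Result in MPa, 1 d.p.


Convert units:
M = 26.6 kN*m = 26600000 N*mm
y = 7.1 cm = 71 mm
I = 1726 cm^4 = 17260000 mm^4
sigma = 26600000 * 71 / 17260000
sigma = 109.4 MPa

109.4


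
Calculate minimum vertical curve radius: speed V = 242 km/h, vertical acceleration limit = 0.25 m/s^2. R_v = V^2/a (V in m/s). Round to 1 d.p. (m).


Convert speed: V = 242 / 3.6 = 67.2222 m/s
V^2 = 4518.8272 m^2/s^2
R_v = 4518.8272 / 0.25
R_v = 18075.3 m

18075.3


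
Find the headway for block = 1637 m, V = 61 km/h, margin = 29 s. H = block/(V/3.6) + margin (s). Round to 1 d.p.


V = 61 / 3.6 = 16.9444 m/s
Block traversal time = 1637 / 16.9444 = 96.6098 s
Headway = 96.6098 + 29
Headway = 125.6 s

125.6


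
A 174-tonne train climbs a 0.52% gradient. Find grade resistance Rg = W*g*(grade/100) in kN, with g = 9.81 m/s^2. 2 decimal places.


Rg = W * 9.81 * grade / 100
Rg = 174 * 9.81 * 0.52 / 100
Rg = 1706.94 * 0.0052
Rg = 8.88 kN

8.88


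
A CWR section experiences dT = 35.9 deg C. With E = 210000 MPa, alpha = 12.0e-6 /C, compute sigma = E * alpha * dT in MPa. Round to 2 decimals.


sigma = E * alpha * dT
sigma = 210000 * 12.0e-6 * 35.9
sigma = 2.52 * 35.9
sigma = 90.47 MPa

90.47


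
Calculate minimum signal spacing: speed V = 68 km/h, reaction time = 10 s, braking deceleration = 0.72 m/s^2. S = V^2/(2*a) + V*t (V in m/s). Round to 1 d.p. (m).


V = 68 / 3.6 = 18.8889 m/s
Braking distance = 18.8889^2 / (2*0.72) = 247.7709 m
Sighting distance = 18.8889 * 10 = 188.8889 m
S = 247.7709 + 188.8889 = 436.7 m

436.7


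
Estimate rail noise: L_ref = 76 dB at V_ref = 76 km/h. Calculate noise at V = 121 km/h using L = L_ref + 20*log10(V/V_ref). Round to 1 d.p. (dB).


V/V_ref = 121 / 76 = 1.592105
log10(1.592105) = 0.201972
20 * 0.201972 = 4.0394
L = 76 + 4.0394 = 80.0 dB

80.0


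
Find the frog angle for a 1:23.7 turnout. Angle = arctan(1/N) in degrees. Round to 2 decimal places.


1/N = 1/23.7 = 0.042194
angle = arctan(0.042194) = 0.042169 rad
angle = 0.042169 * 180/pi = 2.42 degrees

2.42


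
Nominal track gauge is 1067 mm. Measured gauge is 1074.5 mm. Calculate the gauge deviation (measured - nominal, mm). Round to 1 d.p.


Deviation = measured - nominal
Deviation = 1074.5 - 1067
Deviation = 7.5 mm

7.5


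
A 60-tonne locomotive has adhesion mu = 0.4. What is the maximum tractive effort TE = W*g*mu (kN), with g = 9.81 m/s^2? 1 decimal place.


TE_max = W * g * mu
TE_max = 60 * 9.81 * 0.4
TE_max = 588.6 * 0.4
TE_max = 235.4 kN

235.4


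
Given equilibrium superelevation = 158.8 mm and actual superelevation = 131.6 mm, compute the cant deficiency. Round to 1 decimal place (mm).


Cant deficiency = equilibrium cant - actual cant
CD = 158.8 - 131.6
CD = 27.2 mm

27.2


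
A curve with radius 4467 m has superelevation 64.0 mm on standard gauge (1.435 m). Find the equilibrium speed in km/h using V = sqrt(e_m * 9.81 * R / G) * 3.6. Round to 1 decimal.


Convert cant: e = 64.0 mm = 0.0640 m
V_ms = sqrt(0.0640 * 9.81 * 4467 / 1.435)
V_ms = sqrt(1954.398105) = 44.2086 m/s
V = 44.2086 * 3.6 = 159.2 km/h

159.2


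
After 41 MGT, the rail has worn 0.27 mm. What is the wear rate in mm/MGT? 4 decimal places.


Wear rate = total wear / cumulative tonnage
Rate = 0.27 / 41
Rate = 0.0066 mm/MGT

0.0066


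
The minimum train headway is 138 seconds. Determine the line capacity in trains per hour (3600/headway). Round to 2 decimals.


Capacity = 3600 / headway
Capacity = 3600 / 138
Capacity = 26.09 trains/hour

26.09


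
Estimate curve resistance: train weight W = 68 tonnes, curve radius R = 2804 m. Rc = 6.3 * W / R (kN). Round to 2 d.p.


Rc = 6.3 * W / R
Rc = 6.3 * 68 / 2804
Rc = 428.4 / 2804
Rc = 0.15 kN

0.15


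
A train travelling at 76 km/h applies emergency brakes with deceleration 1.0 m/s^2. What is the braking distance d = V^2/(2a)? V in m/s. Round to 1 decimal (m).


Convert speed: V = 76 / 3.6 = 21.1111 m/s
V^2 = 445.679
d = 445.679 / (2 * 1.0)
d = 445.679 / 2.0
d = 222.8 m

222.8


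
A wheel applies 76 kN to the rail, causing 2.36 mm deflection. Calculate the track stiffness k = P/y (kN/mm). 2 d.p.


Track stiffness k = P / y
k = 76 / 2.36
k = 32.20 kN/mm

32.20


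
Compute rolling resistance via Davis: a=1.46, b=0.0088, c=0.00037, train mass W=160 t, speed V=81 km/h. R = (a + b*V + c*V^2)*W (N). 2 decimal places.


b*V = 0.0088 * 81 = 0.7128
c*V^2 = 0.00037 * 6561 = 2.42757
R_per_t = 1.46 + 0.7128 + 2.42757 = 4.60037 N/t
R_total = 4.60037 * 160 = 736.06 N

736.06


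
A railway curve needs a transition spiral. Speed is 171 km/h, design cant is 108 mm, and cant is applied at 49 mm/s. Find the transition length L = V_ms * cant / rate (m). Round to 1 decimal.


Convert speed: V = 171 / 3.6 = 47.5 m/s
L = 47.5 * 108 / 49
L = 5130.0 / 49
L = 104.7 m

104.7


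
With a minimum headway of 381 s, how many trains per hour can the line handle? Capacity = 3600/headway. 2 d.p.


Capacity = 3600 / headway
Capacity = 3600 / 381
Capacity = 9.45 trains/hour

9.45


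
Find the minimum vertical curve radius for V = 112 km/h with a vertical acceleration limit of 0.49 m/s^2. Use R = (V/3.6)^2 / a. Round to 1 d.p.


Convert speed: V = 112 / 3.6 = 31.1111 m/s
V^2 = 967.9012 m^2/s^2
R_v = 967.9012 / 0.49
R_v = 1975.3 m

1975.3


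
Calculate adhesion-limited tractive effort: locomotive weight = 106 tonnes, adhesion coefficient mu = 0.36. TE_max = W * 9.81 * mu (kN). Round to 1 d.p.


TE_max = W * g * mu
TE_max = 106 * 9.81 * 0.36
TE_max = 1039.86 * 0.36
TE_max = 374.3 kN

374.3


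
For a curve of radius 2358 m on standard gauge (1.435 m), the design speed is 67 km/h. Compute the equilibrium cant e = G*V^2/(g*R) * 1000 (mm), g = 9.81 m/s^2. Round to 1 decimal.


Convert speed: V = 67 / 3.6 = 18.6111 m/s
Apply formula: e = 1.435 * 18.6111^2 / (9.81 * 2358)
e = 1.435 * 346.3735 / 23131.98
e = 0.021487 m = 21.5 mm

21.5


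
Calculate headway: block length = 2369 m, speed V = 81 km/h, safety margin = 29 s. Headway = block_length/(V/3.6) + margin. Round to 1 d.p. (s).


V = 81 / 3.6 = 22.5 m/s
Block traversal time = 2369 / 22.5 = 105.2889 s
Headway = 105.2889 + 29
Headway = 134.3 s

134.3


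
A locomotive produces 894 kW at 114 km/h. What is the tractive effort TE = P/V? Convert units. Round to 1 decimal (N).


Convert: P = 894 kW = 894000 W
V = 114 / 3.6 = 31.6667 m/s
TE = 894000 / 31.6667
TE = 28231.6 N

28231.6


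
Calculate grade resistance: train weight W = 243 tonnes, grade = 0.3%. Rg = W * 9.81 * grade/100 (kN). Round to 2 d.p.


Rg = W * 9.81 * grade / 100
Rg = 243 * 9.81 * 0.3 / 100
Rg = 2383.83 * 0.003
Rg = 7.15 kN

7.15


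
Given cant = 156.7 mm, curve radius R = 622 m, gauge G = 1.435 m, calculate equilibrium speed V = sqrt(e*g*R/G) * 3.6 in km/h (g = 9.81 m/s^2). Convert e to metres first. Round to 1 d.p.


Convert cant: e = 156.7 mm = 0.1567 m
V_ms = sqrt(0.1567 * 9.81 * 622 / 1.435)
V_ms = sqrt(666.31024) = 25.813 m/s
V = 25.813 * 3.6 = 92.9 km/h

92.9


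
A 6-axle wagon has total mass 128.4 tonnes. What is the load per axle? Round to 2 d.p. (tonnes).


Load per axle = total weight / number of axles
Load = 128.4 / 6
Load = 21.40 tonnes

21.40


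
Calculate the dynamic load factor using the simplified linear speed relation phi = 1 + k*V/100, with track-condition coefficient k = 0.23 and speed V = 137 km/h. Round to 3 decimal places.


phi = 1 + k * V / 100
phi = 1 + 0.23 * 137 / 100
phi = 1 + 0.3151
phi = 1.315

1.315


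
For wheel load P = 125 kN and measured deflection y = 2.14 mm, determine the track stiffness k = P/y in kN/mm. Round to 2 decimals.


Track stiffness k = P / y
k = 125 / 2.14
k = 58.41 kN/mm

58.41


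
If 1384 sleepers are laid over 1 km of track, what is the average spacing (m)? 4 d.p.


Spacing = 1000 m / number of sleepers
Spacing = 1000 / 1384
Spacing = 0.7225 m

0.7225


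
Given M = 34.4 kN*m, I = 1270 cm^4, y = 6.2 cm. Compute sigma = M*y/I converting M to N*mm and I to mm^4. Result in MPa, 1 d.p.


Convert units:
M = 34.4 kN*m = 34400000 N*mm
y = 6.2 cm = 62 mm
I = 1270 cm^4 = 12700000 mm^4
sigma = 34400000 * 62 / 12700000
sigma = 167.9 MPa

167.9


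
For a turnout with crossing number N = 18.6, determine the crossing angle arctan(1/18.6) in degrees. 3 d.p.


1/N = 1/18.6 = 0.053763
angle = arctan(0.053763) = 0.053712 rad
angle = 0.053712 * 180/pi = 3.077 degrees

3.077


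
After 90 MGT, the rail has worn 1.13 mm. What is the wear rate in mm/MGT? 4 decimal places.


Wear rate = total wear / cumulative tonnage
Rate = 1.13 / 90
Rate = 0.0126 mm/MGT

0.0126


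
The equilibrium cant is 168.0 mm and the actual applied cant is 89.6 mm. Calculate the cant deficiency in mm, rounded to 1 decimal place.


Cant deficiency = equilibrium cant - actual cant
CD = 168.0 - 89.6
CD = 78.4 mm

78.4


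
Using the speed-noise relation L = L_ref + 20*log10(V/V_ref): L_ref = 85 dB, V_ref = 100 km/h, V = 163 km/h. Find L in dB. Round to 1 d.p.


V/V_ref = 163 / 100 = 1.63
log10(1.63) = 0.212188
20 * 0.212188 = 4.2438
L = 85 + 4.2438 = 89.2 dB

89.2


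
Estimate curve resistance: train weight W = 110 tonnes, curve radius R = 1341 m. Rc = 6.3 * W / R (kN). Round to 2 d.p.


Rc = 6.3 * W / R
Rc = 6.3 * 110 / 1341
Rc = 693.0 / 1341
Rc = 0.52 kN

0.52


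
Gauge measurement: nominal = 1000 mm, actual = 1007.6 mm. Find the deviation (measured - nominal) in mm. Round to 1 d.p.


Deviation = measured - nominal
Deviation = 1007.6 - 1000
Deviation = 7.6 mm

7.6


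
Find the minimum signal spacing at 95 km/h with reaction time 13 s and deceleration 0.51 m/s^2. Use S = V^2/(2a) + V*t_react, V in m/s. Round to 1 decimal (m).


V = 95 / 3.6 = 26.3889 m/s
Braking distance = 26.3889^2 / (2*0.51) = 682.7191 m
Sighting distance = 26.3889 * 13 = 343.0556 m
S = 682.7191 + 343.0556 = 1025.8 m

1025.8


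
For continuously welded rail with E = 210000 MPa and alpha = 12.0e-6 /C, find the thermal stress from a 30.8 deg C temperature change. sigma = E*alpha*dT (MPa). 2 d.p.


sigma = E * alpha * dT
sigma = 210000 * 12.0e-6 * 30.8
sigma = 2.52 * 30.8
sigma = 77.62 MPa

77.62


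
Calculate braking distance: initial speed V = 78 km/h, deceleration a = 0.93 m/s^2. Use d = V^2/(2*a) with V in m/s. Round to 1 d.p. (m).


Convert speed: V = 78 / 3.6 = 21.6667 m/s
V^2 = 469.4444
d = 469.4444 / (2 * 0.93)
d = 469.4444 / 1.86
d = 252.4 m

252.4


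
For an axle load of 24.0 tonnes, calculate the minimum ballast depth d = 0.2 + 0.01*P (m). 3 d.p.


d = 0.2 + 0.01 * 24.0
d = 0.2 + 0.24
d = 0.440 m

0.440


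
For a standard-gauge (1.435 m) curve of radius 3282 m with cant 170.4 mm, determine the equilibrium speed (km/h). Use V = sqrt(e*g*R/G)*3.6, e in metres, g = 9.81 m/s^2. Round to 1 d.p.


Convert cant: e = 170.4 mm = 0.1704 m
V_ms = sqrt(0.1704 * 9.81 * 3282 / 1.435)
V_ms = sqrt(3823.184647) = 61.8319 m/s
V = 61.8319 * 3.6 = 222.6 km/h

222.6


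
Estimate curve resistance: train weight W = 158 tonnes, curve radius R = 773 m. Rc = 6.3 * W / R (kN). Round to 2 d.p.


Rc = 6.3 * W / R
Rc = 6.3 * 158 / 773
Rc = 995.4 / 773
Rc = 1.29 kN

1.29


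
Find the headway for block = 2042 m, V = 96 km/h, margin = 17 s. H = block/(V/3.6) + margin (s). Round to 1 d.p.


V = 96 / 3.6 = 26.6667 m/s
Block traversal time = 2042 / 26.6667 = 76.575 s
Headway = 76.575 + 17
Headway = 93.6 s

93.6


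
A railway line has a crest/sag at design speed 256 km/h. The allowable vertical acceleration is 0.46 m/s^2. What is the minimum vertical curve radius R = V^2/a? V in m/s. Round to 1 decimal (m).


Convert speed: V = 256 / 3.6 = 71.1111 m/s
V^2 = 5056.7901 m^2/s^2
R_v = 5056.7901 / 0.46
R_v = 10993.0 m

10993.0


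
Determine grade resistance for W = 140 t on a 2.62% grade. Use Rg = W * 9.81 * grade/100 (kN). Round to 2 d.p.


Rg = W * 9.81 * grade / 100
Rg = 140 * 9.81 * 2.62 / 100
Rg = 1373.4 * 0.0262
Rg = 35.98 kN

35.98


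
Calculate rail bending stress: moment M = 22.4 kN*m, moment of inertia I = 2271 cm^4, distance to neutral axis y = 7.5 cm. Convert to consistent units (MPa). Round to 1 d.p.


Convert units:
M = 22.4 kN*m = 22400000 N*mm
y = 7.5 cm = 75 mm
I = 2271 cm^4 = 22710000 mm^4
sigma = 22400000 * 75 / 22710000
sigma = 74.0 MPa

74.0


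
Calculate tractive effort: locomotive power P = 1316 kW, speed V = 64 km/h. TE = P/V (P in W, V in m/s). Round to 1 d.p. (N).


Convert: P = 1316 kW = 1316000 W
V = 64 / 3.6 = 17.7778 m/s
TE = 1316000 / 17.7778
TE = 74025.0 N

74025.0


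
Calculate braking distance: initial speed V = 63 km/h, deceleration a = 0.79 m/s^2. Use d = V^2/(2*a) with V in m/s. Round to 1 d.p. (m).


Convert speed: V = 63 / 3.6 = 17.5 m/s
V^2 = 306.25
d = 306.25 / (2 * 0.79)
d = 306.25 / 1.58
d = 193.8 m

193.8


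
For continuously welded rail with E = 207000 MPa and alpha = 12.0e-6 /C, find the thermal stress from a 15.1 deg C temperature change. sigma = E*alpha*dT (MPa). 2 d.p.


sigma = E * alpha * dT
sigma = 207000 * 12.0e-6 * 15.1
sigma = 2.484 * 15.1
sigma = 37.51 MPa

37.51


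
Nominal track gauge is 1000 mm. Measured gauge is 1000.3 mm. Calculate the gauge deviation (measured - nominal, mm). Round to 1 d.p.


Deviation = measured - nominal
Deviation = 1000.3 - 1000
Deviation = 0.3 mm

0.3


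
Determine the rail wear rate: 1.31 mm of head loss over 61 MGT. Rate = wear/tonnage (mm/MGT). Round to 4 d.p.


Wear rate = total wear / cumulative tonnage
Rate = 1.31 / 61
Rate = 0.0215 mm/MGT

0.0215


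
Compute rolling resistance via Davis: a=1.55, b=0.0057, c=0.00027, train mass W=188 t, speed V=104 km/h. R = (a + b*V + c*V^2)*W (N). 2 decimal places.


b*V = 0.0057 * 104 = 0.5928
c*V^2 = 0.00027 * 10816 = 2.92032
R_per_t = 1.55 + 0.5928 + 2.92032 = 5.06312 N/t
R_total = 5.06312 * 188 = 951.87 N

951.87


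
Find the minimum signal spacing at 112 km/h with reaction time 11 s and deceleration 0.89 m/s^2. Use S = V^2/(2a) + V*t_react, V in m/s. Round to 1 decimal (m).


V = 112 / 3.6 = 31.1111 m/s
Braking distance = 31.1111^2 / (2*0.89) = 543.7647 m
Sighting distance = 31.1111 * 11 = 342.2222 m
S = 543.7647 + 342.2222 = 886.0 m

886.0


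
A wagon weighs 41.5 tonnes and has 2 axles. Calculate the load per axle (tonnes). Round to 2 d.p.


Load per axle = total weight / number of axles
Load = 41.5 / 2
Load = 20.75 tonnes

20.75


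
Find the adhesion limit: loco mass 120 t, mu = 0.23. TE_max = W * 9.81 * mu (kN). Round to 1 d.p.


TE_max = W * g * mu
TE_max = 120 * 9.81 * 0.23
TE_max = 1177.2 * 0.23
TE_max = 270.8 kN

270.8


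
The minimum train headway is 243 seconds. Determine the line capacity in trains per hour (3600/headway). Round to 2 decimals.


Capacity = 3600 / headway
Capacity = 3600 / 243
Capacity = 14.81 trains/hour

14.81


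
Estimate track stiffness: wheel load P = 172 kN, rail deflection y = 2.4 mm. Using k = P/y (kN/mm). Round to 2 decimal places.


Track stiffness k = P / y
k = 172 / 2.4
k = 71.67 kN/mm

71.67


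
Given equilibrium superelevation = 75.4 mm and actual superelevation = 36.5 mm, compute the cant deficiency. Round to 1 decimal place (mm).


Cant deficiency = equilibrium cant - actual cant
CD = 75.4 - 36.5
CD = 38.9 mm

38.9


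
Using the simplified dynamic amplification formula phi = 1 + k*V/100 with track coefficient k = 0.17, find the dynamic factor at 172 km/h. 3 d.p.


phi = 1 + k * V / 100
phi = 1 + 0.17 * 172 / 100
phi = 1 + 0.2924
phi = 1.292

1.292


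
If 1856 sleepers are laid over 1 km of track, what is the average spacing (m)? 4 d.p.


Spacing = 1000 m / number of sleepers
Spacing = 1000 / 1856
Spacing = 0.5388 m

0.5388


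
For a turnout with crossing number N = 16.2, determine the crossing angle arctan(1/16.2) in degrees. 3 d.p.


1/N = 1/16.2 = 0.061728
angle = arctan(0.061728) = 0.06165 rad
angle = 0.06165 * 180/pi = 3.532 degrees

3.532


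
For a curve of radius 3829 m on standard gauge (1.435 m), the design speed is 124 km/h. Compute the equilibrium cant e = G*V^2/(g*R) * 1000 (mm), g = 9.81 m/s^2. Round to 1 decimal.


Convert speed: V = 124 / 3.6 = 34.4444 m/s
Apply formula: e = 1.435 * 34.4444^2 / (9.81 * 3829)
e = 1.435 * 1186.4198 / 37562.49
e = 0.045325 m = 45.3 mm

45.3


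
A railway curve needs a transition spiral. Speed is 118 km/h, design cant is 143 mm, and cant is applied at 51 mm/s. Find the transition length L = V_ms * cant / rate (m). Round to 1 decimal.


Convert speed: V = 118 / 3.6 = 32.7778 m/s
L = 32.7778 * 143 / 51
L = 4687.2222 / 51
L = 91.9 m

91.9


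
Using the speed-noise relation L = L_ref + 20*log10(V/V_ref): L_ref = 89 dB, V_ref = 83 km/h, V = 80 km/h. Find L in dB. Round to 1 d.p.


V/V_ref = 80 / 83 = 0.963855
log10(0.963855) = -0.015988
20 * -0.015988 = -0.3198
L = 89 + -0.3198 = 88.7 dB

88.7


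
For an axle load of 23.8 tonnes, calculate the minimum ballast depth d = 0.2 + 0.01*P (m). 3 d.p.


d = 0.2 + 0.01 * 23.8
d = 0.2 + 0.238
d = 0.438 m

0.438


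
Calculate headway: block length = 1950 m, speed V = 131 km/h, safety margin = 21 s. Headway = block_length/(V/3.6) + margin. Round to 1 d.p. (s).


V = 131 / 3.6 = 36.3889 m/s
Block traversal time = 1950 / 36.3889 = 53.5878 s
Headway = 53.5878 + 21
Headway = 74.6 s

74.6


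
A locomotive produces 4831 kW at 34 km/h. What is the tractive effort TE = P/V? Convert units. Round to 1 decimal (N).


Convert: P = 4831 kW = 4831000 W
V = 34 / 3.6 = 9.4444 m/s
TE = 4831000 / 9.4444
TE = 511517.6 N

511517.6


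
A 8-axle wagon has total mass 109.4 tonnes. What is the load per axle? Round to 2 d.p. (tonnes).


Load per axle = total weight / number of axles
Load = 109.4 / 8
Load = 13.68 tonnes

13.68


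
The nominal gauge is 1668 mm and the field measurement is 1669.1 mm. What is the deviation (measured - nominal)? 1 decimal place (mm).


Deviation = measured - nominal
Deviation = 1669.1 - 1668
Deviation = 1.1 mm

1.1


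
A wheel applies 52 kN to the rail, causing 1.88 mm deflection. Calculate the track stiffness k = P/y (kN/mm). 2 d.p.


Track stiffness k = P / y
k = 52 / 1.88
k = 27.66 kN/mm

27.66


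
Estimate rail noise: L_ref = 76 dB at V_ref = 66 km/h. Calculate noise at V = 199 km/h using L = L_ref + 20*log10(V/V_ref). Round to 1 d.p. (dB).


V/V_ref = 199 / 66 = 3.015152
log10(3.015152) = 0.479309
20 * 0.479309 = 9.5862
L = 76 + 9.5862 = 85.6 dB

85.6


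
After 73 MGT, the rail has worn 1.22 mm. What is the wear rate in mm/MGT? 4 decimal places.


Wear rate = total wear / cumulative tonnage
Rate = 1.22 / 73
Rate = 0.0167 mm/MGT

0.0167


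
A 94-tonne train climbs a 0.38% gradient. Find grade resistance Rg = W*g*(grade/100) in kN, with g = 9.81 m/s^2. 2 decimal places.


Rg = W * 9.81 * grade / 100
Rg = 94 * 9.81 * 0.38 / 100
Rg = 922.14 * 0.0038
Rg = 3.50 kN

3.50


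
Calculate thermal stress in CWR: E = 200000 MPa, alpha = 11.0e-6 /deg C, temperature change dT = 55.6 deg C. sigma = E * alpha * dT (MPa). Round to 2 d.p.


sigma = E * alpha * dT
sigma = 200000 * 11.0e-6 * 55.6
sigma = 2.2 * 55.6
sigma = 122.32 MPa

122.32


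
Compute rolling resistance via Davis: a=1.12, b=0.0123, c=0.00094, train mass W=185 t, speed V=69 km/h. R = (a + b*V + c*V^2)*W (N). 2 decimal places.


b*V = 0.0123 * 69 = 0.8487
c*V^2 = 0.00094 * 4761 = 4.47534
R_per_t = 1.12 + 0.8487 + 4.47534 = 6.44404 N/t
R_total = 6.44404 * 185 = 1192.15 N

1192.15


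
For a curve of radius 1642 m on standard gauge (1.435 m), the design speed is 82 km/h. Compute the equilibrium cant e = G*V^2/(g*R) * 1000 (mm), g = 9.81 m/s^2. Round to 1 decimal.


Convert speed: V = 82 / 3.6 = 22.7778 m/s
Apply formula: e = 1.435 * 22.7778^2 / (9.81 * 1642)
e = 1.435 * 518.8272 / 16108.02
e = 0.04622 m = 46.2 mm

46.2


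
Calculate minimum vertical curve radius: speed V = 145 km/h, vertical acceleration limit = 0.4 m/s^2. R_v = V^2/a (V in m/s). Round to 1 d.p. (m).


Convert speed: V = 145 / 3.6 = 40.2778 m/s
V^2 = 1622.2994 m^2/s^2
R_v = 1622.2994 / 0.4
R_v = 4055.7 m

4055.7


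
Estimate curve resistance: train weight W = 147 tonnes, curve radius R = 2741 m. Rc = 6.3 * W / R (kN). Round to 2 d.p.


Rc = 6.3 * W / R
Rc = 6.3 * 147 / 2741
Rc = 926.1 / 2741
Rc = 0.34 kN

0.34


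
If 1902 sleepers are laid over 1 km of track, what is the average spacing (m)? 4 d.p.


Spacing = 1000 m / number of sleepers
Spacing = 1000 / 1902
Spacing = 0.5258 m

0.5258


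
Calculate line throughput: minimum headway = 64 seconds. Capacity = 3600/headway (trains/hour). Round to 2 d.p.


Capacity = 3600 / headway
Capacity = 3600 / 64
Capacity = 56.25 trains/hour

56.25


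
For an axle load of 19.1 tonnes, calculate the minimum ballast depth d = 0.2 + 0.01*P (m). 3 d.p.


d = 0.2 + 0.01 * 19.1
d = 0.2 + 0.191
d = 0.391 m

0.391


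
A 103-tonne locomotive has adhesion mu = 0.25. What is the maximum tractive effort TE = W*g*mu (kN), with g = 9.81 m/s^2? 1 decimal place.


TE_max = W * g * mu
TE_max = 103 * 9.81 * 0.25
TE_max = 1010.43 * 0.25
TE_max = 252.6 kN

252.6


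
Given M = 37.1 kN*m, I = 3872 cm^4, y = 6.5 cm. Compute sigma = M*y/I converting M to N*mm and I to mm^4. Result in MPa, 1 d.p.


Convert units:
M = 37.1 kN*m = 37100000 N*mm
y = 6.5 cm = 65 mm
I = 3872 cm^4 = 38720000 mm^4
sigma = 37100000 * 65 / 38720000
sigma = 62.3 MPa

62.3


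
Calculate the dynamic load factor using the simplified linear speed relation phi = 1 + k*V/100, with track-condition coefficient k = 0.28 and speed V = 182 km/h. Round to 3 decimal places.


phi = 1 + k * V / 100
phi = 1 + 0.28 * 182 / 100
phi = 1 + 0.5096
phi = 1.510

1.510


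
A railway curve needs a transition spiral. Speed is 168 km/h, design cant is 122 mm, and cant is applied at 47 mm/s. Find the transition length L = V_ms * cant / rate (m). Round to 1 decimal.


Convert speed: V = 168 / 3.6 = 46.6667 m/s
L = 46.6667 * 122 / 47
L = 5693.3333 / 47
L = 121.1 m

121.1


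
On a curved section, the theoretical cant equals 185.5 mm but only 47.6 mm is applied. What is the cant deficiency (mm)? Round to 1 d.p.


Cant deficiency = equilibrium cant - actual cant
CD = 185.5 - 47.6
CD = 137.9 mm

137.9


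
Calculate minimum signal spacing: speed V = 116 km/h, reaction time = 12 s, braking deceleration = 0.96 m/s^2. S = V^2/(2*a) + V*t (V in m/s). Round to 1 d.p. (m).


V = 116 / 3.6 = 32.2222 m/s
Braking distance = 32.2222^2 / (2*0.96) = 540.7665 m
Sighting distance = 32.2222 * 12 = 386.6667 m
S = 540.7665 + 386.6667 = 927.4 m

927.4


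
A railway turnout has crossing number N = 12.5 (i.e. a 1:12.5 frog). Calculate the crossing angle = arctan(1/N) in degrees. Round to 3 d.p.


1/N = 1/12.5 = 0.08
angle = arctan(0.08) = 0.07983 rad
angle = 0.07983 * 180/pi = 4.574 degrees

4.574


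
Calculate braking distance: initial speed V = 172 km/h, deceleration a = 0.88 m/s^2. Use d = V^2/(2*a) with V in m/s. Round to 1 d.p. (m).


Convert speed: V = 172 / 3.6 = 47.7778 m/s
V^2 = 2282.716
d = 2282.716 / (2 * 0.88)
d = 2282.716 / 1.76
d = 1297.0 m

1297.0


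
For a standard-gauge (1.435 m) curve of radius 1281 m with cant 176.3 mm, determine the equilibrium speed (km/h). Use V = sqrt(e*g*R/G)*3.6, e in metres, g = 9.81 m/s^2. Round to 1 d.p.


Convert cant: e = 176.3 mm = 0.1763 m
V_ms = sqrt(0.1763 * 9.81 * 1281 / 1.435)
V_ms = sqrt(1543.8978) = 39.2925 m/s
V = 39.2925 * 3.6 = 141.5 km/h

141.5


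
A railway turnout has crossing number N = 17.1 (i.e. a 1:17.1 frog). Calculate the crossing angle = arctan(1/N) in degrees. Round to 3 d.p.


1/N = 1/17.1 = 0.05848
angle = arctan(0.05848) = 0.058413 rad
angle = 0.058413 * 180/pi = 3.347 degrees

3.347


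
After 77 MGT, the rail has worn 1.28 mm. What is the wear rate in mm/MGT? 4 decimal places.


Wear rate = total wear / cumulative tonnage
Rate = 1.28 / 77
Rate = 0.0166 mm/MGT

0.0166


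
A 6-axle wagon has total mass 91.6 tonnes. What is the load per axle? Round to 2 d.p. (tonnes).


Load per axle = total weight / number of axles
Load = 91.6 / 6
Load = 15.27 tonnes

15.27


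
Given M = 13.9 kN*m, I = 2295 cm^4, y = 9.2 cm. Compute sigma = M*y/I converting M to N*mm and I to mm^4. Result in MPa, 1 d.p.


Convert units:
M = 13.9 kN*m = 13900000 N*mm
y = 9.2 cm = 92 mm
I = 2295 cm^4 = 22950000 mm^4
sigma = 13900000 * 92 / 22950000
sigma = 55.7 MPa

55.7


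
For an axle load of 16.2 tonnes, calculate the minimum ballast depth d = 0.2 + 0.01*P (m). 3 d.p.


d = 0.2 + 0.01 * 16.2
d = 0.2 + 0.162
d = 0.362 m

0.362


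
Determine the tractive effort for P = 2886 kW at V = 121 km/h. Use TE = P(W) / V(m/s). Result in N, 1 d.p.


Convert: P = 2886 kW = 2886000 W
V = 121 / 3.6 = 33.6111 m/s
TE = 2886000 / 33.6111
TE = 85864.5 N

85864.5


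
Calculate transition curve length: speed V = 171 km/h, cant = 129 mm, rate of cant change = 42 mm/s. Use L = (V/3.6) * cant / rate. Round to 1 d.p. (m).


Convert speed: V = 171 / 3.6 = 47.5 m/s
L = 47.5 * 129 / 42
L = 6127.5 / 42
L = 145.9 m

145.9


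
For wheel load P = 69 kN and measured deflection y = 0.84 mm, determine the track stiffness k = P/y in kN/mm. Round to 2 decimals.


Track stiffness k = P / y
k = 69 / 0.84
k = 82.14 kN/mm

82.14


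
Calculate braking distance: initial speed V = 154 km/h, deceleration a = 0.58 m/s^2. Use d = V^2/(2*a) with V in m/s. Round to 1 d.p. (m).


Convert speed: V = 154 / 3.6 = 42.7778 m/s
V^2 = 1829.9383
d = 1829.9383 / (2 * 0.58)
d = 1829.9383 / 1.16
d = 1577.5 m

1577.5


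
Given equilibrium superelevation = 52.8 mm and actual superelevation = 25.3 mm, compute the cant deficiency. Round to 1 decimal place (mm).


Cant deficiency = equilibrium cant - actual cant
CD = 52.8 - 25.3
CD = 27.5 mm

27.5


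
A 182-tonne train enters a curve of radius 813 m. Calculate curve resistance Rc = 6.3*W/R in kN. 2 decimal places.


Rc = 6.3 * W / R
Rc = 6.3 * 182 / 813
Rc = 1146.6 / 813
Rc = 1.41 kN

1.41


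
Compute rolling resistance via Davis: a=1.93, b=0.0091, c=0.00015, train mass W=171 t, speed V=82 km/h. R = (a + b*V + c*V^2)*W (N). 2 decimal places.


b*V = 0.0091 * 82 = 0.7462
c*V^2 = 0.00015 * 6724 = 1.0086
R_per_t = 1.93 + 0.7462 + 1.0086 = 3.6848 N/t
R_total = 3.6848 * 171 = 630.10 N

630.10


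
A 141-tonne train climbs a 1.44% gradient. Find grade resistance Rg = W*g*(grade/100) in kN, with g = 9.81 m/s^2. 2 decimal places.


Rg = W * 9.81 * grade / 100
Rg = 141 * 9.81 * 1.44 / 100
Rg = 1383.21 * 0.0144
Rg = 19.92 kN

19.92


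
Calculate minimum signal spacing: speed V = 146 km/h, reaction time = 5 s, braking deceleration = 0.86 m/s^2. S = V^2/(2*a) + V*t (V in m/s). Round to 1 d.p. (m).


V = 146 / 3.6 = 40.5556 m/s
Braking distance = 40.5556^2 / (2*0.86) = 956.2518 m
Sighting distance = 40.5556 * 5 = 202.7778 m
S = 956.2518 + 202.7778 = 1159.0 m

1159.0


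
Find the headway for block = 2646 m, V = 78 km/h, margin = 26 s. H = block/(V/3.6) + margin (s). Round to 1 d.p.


V = 78 / 3.6 = 21.6667 m/s
Block traversal time = 2646 / 21.6667 = 122.1231 s
Headway = 122.1231 + 26
Headway = 148.1 s

148.1
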